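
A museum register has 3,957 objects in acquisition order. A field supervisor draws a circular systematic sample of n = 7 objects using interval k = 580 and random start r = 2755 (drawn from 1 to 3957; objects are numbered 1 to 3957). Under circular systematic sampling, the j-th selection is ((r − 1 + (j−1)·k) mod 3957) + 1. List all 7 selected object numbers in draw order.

Selection 1: 2755
Selection 2: 2755 + 580 = 3335
Selection 3: 3335 + 580 = 3915
Selection 4: 3915 + 580 = 4495 → 4495 − 3957 = 538
Selection 5: 538 + 580 = 1118
Selection 6: 1118 + 580 = 1698
Selection 7: 1698 + 580 = 2278

2755, 3335, 3915, 538, 1118, 1698, 2278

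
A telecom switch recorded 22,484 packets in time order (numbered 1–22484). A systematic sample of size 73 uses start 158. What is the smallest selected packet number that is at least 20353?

k = 22484/73 = 308
Steps past start: ⌈(20353 − 158)/308⌉ = ⌈20195/308⌉ = 66
Selected packet: 158 + 66×308 = 20486

20486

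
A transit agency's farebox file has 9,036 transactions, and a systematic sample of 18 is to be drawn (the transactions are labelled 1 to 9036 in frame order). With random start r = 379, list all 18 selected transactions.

379, 881, 1383, 1885, 2387, 2889, 3391, 3893, 4395, 4897, 5399, 5901, 6403, 6905, 7407, 7909, 8411, 8913

k = N/n = 9036/18 = 502
transaction 1: 379
transaction 2: 379 + 502 = 881
transaction 3: 881 + 502 = 1383
transaction 4: 1383 + 502 = 1885
transaction 5: 1885 + 502 = 2387
transaction 6: 2387 + 502 = 2889
transaction 7: 2889 + 502 = 3391
transaction 8: 3391 + 502 = 3893
transaction 9: 3893 + 502 = 4395
transaction 10: 4395 + 502 = 4897
transaction 11: 4897 + 502 = 5399
transaction 12: 5399 + 502 = 5901
transaction 13: 5901 + 502 = 6403
transaction 14: 6403 + 502 = 6905
transaction 15: 6905 + 502 = 7407
transaction 16: 7407 + 502 = 7909
transaction 17: 7909 + 502 = 8411
transaction 18: 8411 + 502 = 8913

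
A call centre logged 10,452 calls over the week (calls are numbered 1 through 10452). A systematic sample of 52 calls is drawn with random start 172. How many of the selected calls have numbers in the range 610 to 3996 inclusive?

k = 10452/52 = 201
First selection ≥ 610: 172 + ⌈(610−172)/201⌉·201 = 172 + 3×201 = 775
Last selection ≤ 3996: 172 + ⌊(3996−172)/201⌋·201 = 172 + 19×201 = 3991
Count = 19 − 3 + 1 = 17

17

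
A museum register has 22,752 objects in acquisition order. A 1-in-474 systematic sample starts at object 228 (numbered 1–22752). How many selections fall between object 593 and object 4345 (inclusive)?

k = 474
First selection ≥ 593: 228 + ⌈(593−228)/474⌉·474 = 228 + 1×474 = 702
Last selection ≤ 4345: 228 + ⌊(4345−228)/474⌋·474 = 228 + 8×474 = 4020
Count = 8 − 1 + 1 = 8

8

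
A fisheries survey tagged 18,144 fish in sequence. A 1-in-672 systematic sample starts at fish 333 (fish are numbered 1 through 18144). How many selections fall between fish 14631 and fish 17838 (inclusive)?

k = 672
First selection ≥ 14631: 333 + ⌈(14631−333)/672⌉·672 = 333 + 22×672 = 15117
Last selection ≤ 17838: 333 + ⌊(17838−333)/672⌋·672 = 333 + 26×672 = 17805
Count = 26 − 22 + 1 = 5

5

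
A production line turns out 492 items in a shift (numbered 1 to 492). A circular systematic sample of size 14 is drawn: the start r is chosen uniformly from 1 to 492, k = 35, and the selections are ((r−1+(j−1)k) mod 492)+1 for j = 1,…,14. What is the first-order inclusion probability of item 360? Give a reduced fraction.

7/246

For each position j, as r ranges over 1…492 the j-th selection hits every item exactly once, so item 360 is selected for exactly 14 of the 492 starts.
Inclusion probability = 14/492 = 7/246.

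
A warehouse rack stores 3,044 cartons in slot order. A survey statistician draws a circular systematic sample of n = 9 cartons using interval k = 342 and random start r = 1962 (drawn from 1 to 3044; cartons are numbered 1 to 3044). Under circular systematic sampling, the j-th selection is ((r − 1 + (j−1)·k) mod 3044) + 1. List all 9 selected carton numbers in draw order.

1962, 2304, 2646, 2988, 286, 628, 970, 1312, 1654

Selection 1: 1962
Selection 2: 1962 + 342 = 2304
Selection 3: 2304 + 342 = 2646
Selection 4: 2646 + 342 = 2988
Selection 5: 2988 + 342 = 3330 → 3330 − 3044 = 286
Selection 6: 286 + 342 = 628
Selection 7: 628 + 342 = 970
Selection 8: 970 + 342 = 1312
Selection 9: 1312 + 342 = 1654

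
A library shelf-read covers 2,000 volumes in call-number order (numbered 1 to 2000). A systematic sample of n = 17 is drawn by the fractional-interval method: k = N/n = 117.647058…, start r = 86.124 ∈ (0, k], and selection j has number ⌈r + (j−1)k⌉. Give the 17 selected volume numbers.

j=1: r + 0k = 86.124 → ⌈·⌉ = 87
j=2: r + 1k = 203.771058… → ⌈·⌉ = 204
j=3: r + 2k = 321.418117… → ⌈·⌉ = 322
j=4: r + 3k = 439.065176… → ⌈·⌉ = 440
j=5: r + 4k = 556.712235… → ⌈·⌉ = 557
j=6: r + 5k = 674.359294… → ⌈·⌉ = 675
j=7: r + 6k = 792.006352… → ⌈·⌉ = 793
j=8: r + 7k = 909.653411… → ⌈·⌉ = 910
j=9: r + 8k = 1027.300470… → ⌈·⌉ = 1028
j=10: r + 9k = 1144.947529… → ⌈·⌉ = 1145
j=11: r + 10k = 1262.594588… → ⌈·⌉ = 1263
j=12: r + 11k = 1380.241647… → ⌈·⌉ = 1381
j=13: r + 12k = 1497.888705… → ⌈·⌉ = 1498
j=14: r + 13k = 1615.535764… → ⌈·⌉ = 1616
j=15: r + 14k = 1733.182823… → ⌈·⌉ = 1734
j=16: r + 15k = 1850.829882… → ⌈·⌉ = 1851
j=17: r + 16k = 1968.476941… → ⌈·⌉ = 1969

87, 204, 322, 440, 557, 675, 793, 910, 1028, 1145, 1263, 1381, 1498, 1616, 1734, 1851, 1969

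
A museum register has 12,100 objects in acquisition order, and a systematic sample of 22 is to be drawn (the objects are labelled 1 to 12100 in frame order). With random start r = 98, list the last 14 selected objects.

k = N/n = 12100/22 = 550
9th selection = 98 + 8×550 = 4498
10th: 4498 + 550 = 5048
11th: 5048 + 550 = 5598
12th: 5598 + 550 = 6148
13th: 6148 + 550 = 6698
14th: 6698 + 550 = 7248
15th: 7248 + 550 = 7798
16th: 7798 + 550 = 8348
17th: 8348 + 550 = 8898
18th: 8898 + 550 = 9448
19th: 9448 + 550 = 9998
20th: 9998 + 550 = 10548
21st: 10548 + 550 = 11098
22nd: 11098 + 550 = 11648

4498, 5048, 5598, 6148, 6698, 7248, 7798, 8348, 8898, 9448, 9998, 10548, 11098, 11648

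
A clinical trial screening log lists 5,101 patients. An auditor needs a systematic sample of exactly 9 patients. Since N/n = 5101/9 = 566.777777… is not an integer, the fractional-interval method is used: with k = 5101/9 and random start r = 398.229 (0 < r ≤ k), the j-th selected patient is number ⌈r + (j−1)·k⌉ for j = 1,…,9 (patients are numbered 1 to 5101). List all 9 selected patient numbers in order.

399, 966, 1532, 2099, 2666, 3233, 3799, 4366, 4933

j=1: r + 0k = 398.229 → ⌈·⌉ = 399
j=2: r + 1k = 965.006777… → ⌈·⌉ = 966
j=3: r + 2k = 1531.784555… → ⌈·⌉ = 1532
j=4: r + 3k = 2098.562333… → ⌈·⌉ = 2099
j=5: r + 4k = 2665.340111… → ⌈·⌉ = 2666
j=6: r + 5k = 3232.117888… → ⌈·⌉ = 3233
j=7: r + 6k = 3798.895666… → ⌈·⌉ = 3799
j=8: r + 7k = 4365.673444… → ⌈·⌉ = 4366
j=9: r + 8k = 4932.451222… → ⌈·⌉ = 4933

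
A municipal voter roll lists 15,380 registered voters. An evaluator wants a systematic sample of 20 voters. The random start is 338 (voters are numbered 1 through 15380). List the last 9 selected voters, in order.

8797, 9566, 10335, 11104, 11873, 12642, 13411, 14180, 14949

k = N/n = 15380/20 = 769
12th selection = 338 + 11×769 = 8797
13th: 8797 + 769 = 9566
14th: 9566 + 769 = 10335
15th: 10335 + 769 = 11104
16th: 11104 + 769 = 11873
17th: 11873 + 769 = 12642
18th: 12642 + 769 = 13411
19th: 13411 + 769 = 14180
20th: 14180 + 769 = 14949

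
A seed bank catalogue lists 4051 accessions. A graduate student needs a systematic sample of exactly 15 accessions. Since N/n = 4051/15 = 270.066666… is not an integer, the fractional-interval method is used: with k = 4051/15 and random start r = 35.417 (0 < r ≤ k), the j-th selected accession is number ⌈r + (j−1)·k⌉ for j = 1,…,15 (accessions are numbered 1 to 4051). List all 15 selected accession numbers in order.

j=1: r + 0k = 35.417 → ⌈·⌉ = 36
j=2: r + 1k = 305.483666… → ⌈·⌉ = 306
j=3: r + 2k = 575.550333… → ⌈·⌉ = 576
j=4: r + 3k = 845.617 → ⌈·⌉ = 846
j=5: r + 4k = 1115.683666… → ⌈·⌉ = 1116
j=6: r + 5k = 1385.750333… → ⌈·⌉ = 1386
j=7: r + 6k = 1655.817 → ⌈·⌉ = 1656
j=8: r + 7k = 1925.883666… → ⌈·⌉ = 1926
j=9: r + 8k = 2195.950333… → ⌈·⌉ = 2196
j=10: r + 9k = 2466.017 → ⌈·⌉ = 2467
j=11: r + 10k = 2736.083666… → ⌈·⌉ = 2737
j=12: r + 11k = 3006.150333… → ⌈·⌉ = 3007
j=13: r + 12k = 3276.217 → ⌈·⌉ = 3277
j=14: r + 13k = 3546.283666… → ⌈·⌉ = 3547
j=15: r + 14k = 3816.350333… → ⌈·⌉ = 3817

36, 306, 576, 846, 1116, 1386, 1656, 1926, 2196, 2467, 2737, 3007, 3277, 3547, 3817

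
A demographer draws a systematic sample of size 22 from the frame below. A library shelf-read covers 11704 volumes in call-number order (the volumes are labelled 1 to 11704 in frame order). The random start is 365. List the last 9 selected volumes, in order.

k = N/n = 11704/22 = 532
14th selection = 365 + 13×532 = 7281
15th: 7281 + 532 = 7813
16th: 7813 + 532 = 8345
17th: 8345 + 532 = 8877
18th: 8877 + 532 = 9409
19th: 9409 + 532 = 9941
20th: 9941 + 532 = 10473
21st: 10473 + 532 = 11005
22nd: 11005 + 532 = 11537

7281, 7813, 8345, 8877, 9409, 9941, 10473, 11005, 11537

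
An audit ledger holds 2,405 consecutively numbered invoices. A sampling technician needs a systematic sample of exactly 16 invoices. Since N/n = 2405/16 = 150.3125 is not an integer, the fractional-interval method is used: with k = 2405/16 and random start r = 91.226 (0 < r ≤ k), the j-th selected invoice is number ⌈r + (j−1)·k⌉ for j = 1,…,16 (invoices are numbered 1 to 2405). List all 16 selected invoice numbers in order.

92, 242, 392, 543, 693, 843, 994, 1144, 1294, 1445, 1595, 1745, 1895, 2046, 2196, 2346

j=1: r + 0k = 91.226 → ⌈·⌉ = 92
j=2: r + 1k = 241.5385 → ⌈·⌉ = 242
j=3: r + 2k = 391.851 → ⌈·⌉ = 392
j=4: r + 3k = 542.1635 → ⌈·⌉ = 543
j=5: r + 4k = 692.476 → ⌈·⌉ = 693
j=6: r + 5k = 842.7885 → ⌈·⌉ = 843
j=7: r + 6k = 993.101 → ⌈·⌉ = 994
j=8: r + 7k = 1143.4135 → ⌈·⌉ = 1144
j=9: r + 8k = 1293.726 → ⌈·⌉ = 1294
j=10: r + 9k = 1444.0385 → ⌈·⌉ = 1445
j=11: r + 10k = 1594.351 → ⌈·⌉ = 1595
j=12: r + 11k = 1744.6635 → ⌈·⌉ = 1745
j=13: r + 12k = 1894.976 → ⌈·⌉ = 1895
j=14: r + 13k = 2045.2885 → ⌈·⌉ = 2046
j=15: r + 14k = 2195.601 → ⌈·⌉ = 2196
j=16: r + 15k = 2345.9135 → ⌈·⌉ = 2346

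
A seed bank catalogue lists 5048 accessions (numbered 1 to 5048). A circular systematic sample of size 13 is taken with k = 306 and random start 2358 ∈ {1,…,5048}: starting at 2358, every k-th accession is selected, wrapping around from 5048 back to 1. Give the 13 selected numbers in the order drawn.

2358, 2664, 2970, 3276, 3582, 3888, 4194, 4500, 4806, 64, 370, 676, 982

Selection 1: 2358
Selection 2: 2358 + 306 = 2664
Selection 3: 2664 + 306 = 2970
Selection 4: 2970 + 306 = 3276
Selection 5: 3276 + 306 = 3582
Selection 6: 3582 + 306 = 3888
Selection 7: 3888 + 306 = 4194
Selection 8: 4194 + 306 = 4500
Selection 9: 4500 + 306 = 4806
Selection 10: 4806 + 306 = 5112 → 5112 − 5048 = 64
Selection 11: 64 + 306 = 370
Selection 12: 370 + 306 = 676
Selection 13: 676 + 306 = 982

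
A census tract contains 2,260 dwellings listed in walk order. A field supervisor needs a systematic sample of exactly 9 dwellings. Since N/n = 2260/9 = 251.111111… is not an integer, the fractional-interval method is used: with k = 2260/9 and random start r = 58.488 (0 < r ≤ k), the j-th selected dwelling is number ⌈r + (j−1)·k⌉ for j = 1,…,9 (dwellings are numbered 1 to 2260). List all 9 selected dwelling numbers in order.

59, 310, 561, 812, 1063, 1315, 1566, 1817, 2068

j=1: r + 0k = 58.488 → ⌈·⌉ = 59
j=2: r + 1k = 309.599111… → ⌈·⌉ = 310
j=3: r + 2k = 560.710222… → ⌈·⌉ = 561
j=4: r + 3k = 811.821333… → ⌈·⌉ = 812
j=5: r + 4k = 1062.932444… → ⌈·⌉ = 1063
j=6: r + 5k = 1314.043555… → ⌈·⌉ = 1315
j=7: r + 6k = 1565.154666… → ⌈·⌉ = 1566
j=8: r + 7k = 1816.265777… → ⌈·⌉ = 1817
j=9: r + 8k = 2067.376888… → ⌈·⌉ = 2068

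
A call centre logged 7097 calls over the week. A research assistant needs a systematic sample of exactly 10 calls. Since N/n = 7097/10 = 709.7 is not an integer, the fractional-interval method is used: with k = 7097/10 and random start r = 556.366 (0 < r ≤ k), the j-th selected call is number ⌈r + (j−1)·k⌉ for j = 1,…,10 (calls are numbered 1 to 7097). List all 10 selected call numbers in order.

557, 1267, 1976, 2686, 3396, 4105, 4815, 5525, 6234, 6944

j=1: r + 0k = 556.366 → ⌈·⌉ = 557
j=2: r + 1k = 1266.066 → ⌈·⌉ = 1267
j=3: r + 2k = 1975.766 → ⌈·⌉ = 1976
j=4: r + 3k = 2685.466 → ⌈·⌉ = 2686
j=5: r + 4k = 3395.166 → ⌈·⌉ = 3396
j=6: r + 5k = 4104.866 → ⌈·⌉ = 4105
j=7: r + 6k = 4814.566 → ⌈·⌉ = 4815
j=8: r + 7k = 5524.266 → ⌈·⌉ = 5525
j=9: r + 8k = 6233.966 → ⌈·⌉ = 6234
j=10: r + 9k = 6943.666 → ⌈·⌉ = 6944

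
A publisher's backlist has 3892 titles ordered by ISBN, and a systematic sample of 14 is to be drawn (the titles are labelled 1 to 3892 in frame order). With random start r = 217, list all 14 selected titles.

217, 495, 773, 1051, 1329, 1607, 1885, 2163, 2441, 2719, 2997, 3275, 3553, 3831

k = N/n = 3892/14 = 278
title 1: 217
title 2: 217 + 278 = 495
title 3: 495 + 278 = 773
title 4: 773 + 278 = 1051
title 5: 1051 + 278 = 1329
title 6: 1329 + 278 = 1607
title 7: 1607 + 278 = 1885
title 8: 1885 + 278 = 2163
title 9: 2163 + 278 = 2441
title 10: 2441 + 278 = 2719
title 11: 2719 + 278 = 2997
title 12: 2997 + 278 = 3275
title 13: 3275 + 278 = 3553
title 14: 3553 + 278 = 3831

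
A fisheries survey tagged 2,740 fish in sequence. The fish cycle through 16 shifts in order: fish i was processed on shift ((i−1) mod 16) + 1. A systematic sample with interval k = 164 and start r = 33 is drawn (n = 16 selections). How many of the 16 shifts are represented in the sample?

Consecutive selections differ by k = 164, so their shift numbers differ by 164 mod 16 = 4.
gcd(164, 16) = 4, so the sample visits 16/4 = 4 distinct residues mod 16.
Start 33 is shift 1; the shifts hit are 1, 5, 9, 13.

4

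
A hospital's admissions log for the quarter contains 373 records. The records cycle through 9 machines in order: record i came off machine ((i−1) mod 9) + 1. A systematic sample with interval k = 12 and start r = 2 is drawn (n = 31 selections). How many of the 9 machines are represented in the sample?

3

Consecutive selections differ by k = 12, so their machine numbers differ by 12 mod 9 = 3.
gcd(12, 9) = 3, so the sample visits 9/3 = 3 distinct residues mod 9.
Start 2 is machine 2; the machines hit are 2, 5, 8.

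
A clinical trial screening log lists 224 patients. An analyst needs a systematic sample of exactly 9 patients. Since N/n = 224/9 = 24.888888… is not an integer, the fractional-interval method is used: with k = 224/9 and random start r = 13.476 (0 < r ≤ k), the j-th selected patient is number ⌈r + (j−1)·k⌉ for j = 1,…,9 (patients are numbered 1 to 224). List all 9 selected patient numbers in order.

14, 39, 64, 89, 114, 138, 163, 188, 213

j=1: r + 0k = 13.476 → ⌈·⌉ = 14
j=2: r + 1k = 38.364888… → ⌈·⌉ = 39
j=3: r + 2k = 63.253777… → ⌈·⌉ = 64
j=4: r + 3k = 88.142666… → ⌈·⌉ = 89
j=5: r + 4k = 113.031555… → ⌈·⌉ = 114
j=6: r + 5k = 137.920444… → ⌈·⌉ = 138
j=7: r + 6k = 162.809333… → ⌈·⌉ = 163
j=8: r + 7k = 187.698222… → ⌈·⌉ = 188
j=9: r + 8k = 212.587111… → ⌈·⌉ = 213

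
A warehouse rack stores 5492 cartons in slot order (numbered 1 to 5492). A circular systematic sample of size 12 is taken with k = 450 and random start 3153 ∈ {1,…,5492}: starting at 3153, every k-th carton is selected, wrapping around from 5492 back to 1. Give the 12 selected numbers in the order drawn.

Selection 1: 3153
Selection 2: 3153 + 450 = 3603
Selection 3: 3603 + 450 = 4053
Selection 4: 4053 + 450 = 4503
Selection 5: 4503 + 450 = 4953
Selection 6: 4953 + 450 = 5403
Selection 7: 5403 + 450 = 5853 → 5853 − 5492 = 361
Selection 8: 361 + 450 = 811
Selection 9: 811 + 450 = 1261
Selection 10: 1261 + 450 = 1711
Selection 11: 1711 + 450 = 2161
Selection 12: 2161 + 450 = 2611

3153, 3603, 4053, 4503, 4953, 5403, 361, 811, 1261, 1711, 2161, 2611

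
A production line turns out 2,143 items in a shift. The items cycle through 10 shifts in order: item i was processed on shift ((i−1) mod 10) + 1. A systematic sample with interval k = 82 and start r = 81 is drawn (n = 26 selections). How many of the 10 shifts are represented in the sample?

5

Consecutive selections differ by k = 82, so their shift numbers differ by 82 mod 10 = 2.
gcd(82, 10) = 2, so the sample visits 10/2 = 5 distinct residues mod 10.
Start 81 is shift 1; the shifts hit are 1, 3, 5, 7, 9.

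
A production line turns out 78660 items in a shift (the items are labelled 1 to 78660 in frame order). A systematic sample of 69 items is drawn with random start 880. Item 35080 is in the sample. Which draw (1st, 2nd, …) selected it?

k = 78660/69 = 1140
position = (35080 − 880)/1140 + 1 = 34200/1140 + 1 = 30 + 1 = 31

31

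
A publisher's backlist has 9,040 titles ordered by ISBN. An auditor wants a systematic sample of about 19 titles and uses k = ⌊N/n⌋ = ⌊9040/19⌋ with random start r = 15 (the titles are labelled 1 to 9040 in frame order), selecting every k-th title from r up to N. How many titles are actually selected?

k = ⌊9040/19⌋ = 475
Achieved size = ⌊(9040 − 15)/475⌋ + 1 = ⌊9025/475⌋ + 1 = 19 + 1 = 20
(last selection: 15 + 19×475 = 9040 ≤ 9040; next would be 9515 > 9040)

20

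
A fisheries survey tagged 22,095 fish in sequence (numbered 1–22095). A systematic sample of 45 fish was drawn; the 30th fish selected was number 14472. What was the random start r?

k = 22095/45 = 491
r = 14472 − (30−1)×491 = 14472 − 14239 = 233

233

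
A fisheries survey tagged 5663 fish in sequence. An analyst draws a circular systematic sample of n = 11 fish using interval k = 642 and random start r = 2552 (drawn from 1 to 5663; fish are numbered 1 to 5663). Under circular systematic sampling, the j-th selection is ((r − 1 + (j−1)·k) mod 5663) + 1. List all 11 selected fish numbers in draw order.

2552, 3194, 3836, 4478, 5120, 99, 741, 1383, 2025, 2667, 3309

Selection 1: 2552
Selection 2: 2552 + 642 = 3194
Selection 3: 3194 + 642 = 3836
Selection 4: 3836 + 642 = 4478
Selection 5: 4478 + 642 = 5120
Selection 6: 5120 + 642 = 5762 → 5762 − 5663 = 99
Selection 7: 99 + 642 = 741
Selection 8: 741 + 642 = 1383
Selection 9: 1383 + 642 = 2025
Selection 10: 2025 + 642 = 2667
Selection 11: 2667 + 642 = 3309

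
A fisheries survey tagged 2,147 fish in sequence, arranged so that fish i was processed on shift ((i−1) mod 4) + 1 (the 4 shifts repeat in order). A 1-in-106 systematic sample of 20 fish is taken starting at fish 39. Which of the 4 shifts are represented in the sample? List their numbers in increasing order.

Consecutive selections differ by k = 106, so their shift numbers differ by 106 mod 4 = 2.
gcd(106, 4) = 2, so the sample visits 4/2 = 2 distinct residues mod 4.
Start 39 is shift 3; the shifts hit are 1, 3.

1, 3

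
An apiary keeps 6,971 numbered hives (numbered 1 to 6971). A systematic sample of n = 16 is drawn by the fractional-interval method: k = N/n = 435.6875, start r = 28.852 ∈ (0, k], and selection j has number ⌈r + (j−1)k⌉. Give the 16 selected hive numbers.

29, 465, 901, 1336, 1772, 2208, 2643, 3079, 3515, 3951, 4386, 4822, 5258, 5693, 6129, 6565

j=1: r + 0k = 28.852 → ⌈·⌉ = 29
j=2: r + 1k = 464.5395 → ⌈·⌉ = 465
j=3: r + 2k = 900.227 → ⌈·⌉ = 901
j=4: r + 3k = 1335.9145 → ⌈·⌉ = 1336
j=5: r + 4k = 1771.602 → ⌈·⌉ = 1772
j=6: r + 5k = 2207.2895 → ⌈·⌉ = 2208
j=7: r + 6k = 2642.977 → ⌈·⌉ = 2643
j=8: r + 7k = 3078.6645 → ⌈·⌉ = 3079
j=9: r + 8k = 3514.352 → ⌈·⌉ = 3515
j=10: r + 9k = 3950.0395 → ⌈·⌉ = 3951
j=11: r + 10k = 4385.727 → ⌈·⌉ = 4386
j=12: r + 11k = 4821.4145 → ⌈·⌉ = 4822
j=13: r + 12k = 5257.102 → ⌈·⌉ = 5258
j=14: r + 13k = 5692.7895 → ⌈·⌉ = 5693
j=15: r + 14k = 6128.477 → ⌈·⌉ = 6129
j=16: r + 15k = 6564.1645 → ⌈·⌉ = 6565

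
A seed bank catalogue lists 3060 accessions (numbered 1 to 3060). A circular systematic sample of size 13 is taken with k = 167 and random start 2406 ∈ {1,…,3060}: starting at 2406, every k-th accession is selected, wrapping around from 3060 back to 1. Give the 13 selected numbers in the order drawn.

2406, 2573, 2740, 2907, 14, 181, 348, 515, 682, 849, 1016, 1183, 1350

Selection 1: 2406
Selection 2: 2406 + 167 = 2573
Selection 3: 2573 + 167 = 2740
Selection 4: 2740 + 167 = 2907
Selection 5: 2907 + 167 = 3074 → 3074 − 3060 = 14
Selection 6: 14 + 167 = 181
Selection 7: 181 + 167 = 348
Selection 8: 348 + 167 = 515
Selection 9: 515 + 167 = 682
Selection 10: 682 + 167 = 849
Selection 11: 849 + 167 = 1016
Selection 12: 1016 + 167 = 1183
Selection 13: 1183 + 167 = 1350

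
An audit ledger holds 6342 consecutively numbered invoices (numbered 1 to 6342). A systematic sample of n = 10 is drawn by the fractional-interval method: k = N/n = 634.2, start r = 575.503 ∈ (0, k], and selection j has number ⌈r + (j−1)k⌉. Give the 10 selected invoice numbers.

576, 1210, 1844, 2479, 3113, 3747, 4381, 5015, 5650, 6284

j=1: r + 0k = 575.503 → ⌈·⌉ = 576
j=2: r + 1k = 1209.703 → ⌈·⌉ = 1210
j=3: r + 2k = 1843.903 → ⌈·⌉ = 1844
j=4: r + 3k = 2478.103 → ⌈·⌉ = 2479
j=5: r + 4k = 3112.303 → ⌈·⌉ = 3113
j=6: r + 5k = 3746.503 → ⌈·⌉ = 3747
j=7: r + 6k = 4380.703 → ⌈·⌉ = 4381
j=8: r + 7k = 5014.903 → ⌈·⌉ = 5015
j=9: r + 8k = 5649.103 → ⌈·⌉ = 5650
j=10: r + 9k = 6283.303 → ⌈·⌉ = 6284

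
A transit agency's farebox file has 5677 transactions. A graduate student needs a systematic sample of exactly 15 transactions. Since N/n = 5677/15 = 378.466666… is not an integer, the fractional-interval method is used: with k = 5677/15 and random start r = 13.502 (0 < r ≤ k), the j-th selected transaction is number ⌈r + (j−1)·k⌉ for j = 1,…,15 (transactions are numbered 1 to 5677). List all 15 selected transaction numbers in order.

14, 392, 771, 1149, 1528, 1906, 2285, 2663, 3042, 3420, 3799, 4177, 4556, 4934, 5313

j=1: r + 0k = 13.502 → ⌈·⌉ = 14
j=2: r + 1k = 391.968666… → ⌈·⌉ = 392
j=3: r + 2k = 770.435333… → ⌈·⌉ = 771
j=4: r + 3k = 1148.902 → ⌈·⌉ = 1149
j=5: r + 4k = 1527.368666… → ⌈·⌉ = 1528
j=6: r + 5k = 1905.835333… → ⌈·⌉ = 1906
j=7: r + 6k = 2284.302 → ⌈·⌉ = 2285
j=8: r + 7k = 2662.768666… → ⌈·⌉ = 2663
j=9: r + 8k = 3041.235333… → ⌈·⌉ = 3042
j=10: r + 9k = 3419.702 → ⌈·⌉ = 3420
j=11: r + 10k = 3798.168666… → ⌈·⌉ = 3799
j=12: r + 11k = 4176.635333… → ⌈·⌉ = 4177
j=13: r + 12k = 4555.102 → ⌈·⌉ = 4556
j=14: r + 13k = 4933.568666… → ⌈·⌉ = 4934
j=15: r + 14k = 5312.035333… → ⌈·⌉ = 5313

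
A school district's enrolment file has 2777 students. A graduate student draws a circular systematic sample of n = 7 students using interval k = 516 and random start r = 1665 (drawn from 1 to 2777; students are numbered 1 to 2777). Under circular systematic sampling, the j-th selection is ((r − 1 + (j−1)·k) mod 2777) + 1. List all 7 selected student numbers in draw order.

1665, 2181, 2697, 436, 952, 1468, 1984

Selection 1: 1665
Selection 2: 1665 + 516 = 2181
Selection 3: 2181 + 516 = 2697
Selection 4: 2697 + 516 = 3213 → 3213 − 2777 = 436
Selection 5: 436 + 516 = 952
Selection 6: 952 + 516 = 1468
Selection 7: 1468 + 516 = 1984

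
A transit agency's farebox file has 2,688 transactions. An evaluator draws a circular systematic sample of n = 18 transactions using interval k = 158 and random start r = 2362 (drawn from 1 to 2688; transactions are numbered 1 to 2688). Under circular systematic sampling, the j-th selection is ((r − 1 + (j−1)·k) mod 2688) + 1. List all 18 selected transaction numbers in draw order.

2362, 2520, 2678, 148, 306, 464, 622, 780, 938, 1096, 1254, 1412, 1570, 1728, 1886, 2044, 2202, 2360

Selection 1: 2362
Selection 2: 2362 + 158 = 2520
Selection 3: 2520 + 158 = 2678
Selection 4: 2678 + 158 = 2836 → 2836 − 2688 = 148
Selection 5: 148 + 158 = 306
Selection 6: 306 + 158 = 464
Selection 7: 464 + 158 = 622
Selection 8: 622 + 158 = 780
Selection 9: 780 + 158 = 938
Selection 10: 938 + 158 = 1096
Selection 11: 1096 + 158 = 1254
Selection 12: 1254 + 158 = 1412
Selection 13: 1412 + 158 = 1570
Selection 14: 1570 + 158 = 1728
Selection 15: 1728 + 158 = 1886
Selection 16: 1886 + 158 = 2044
Selection 17: 2044 + 158 = 2202
Selection 18: 2202 + 158 = 2360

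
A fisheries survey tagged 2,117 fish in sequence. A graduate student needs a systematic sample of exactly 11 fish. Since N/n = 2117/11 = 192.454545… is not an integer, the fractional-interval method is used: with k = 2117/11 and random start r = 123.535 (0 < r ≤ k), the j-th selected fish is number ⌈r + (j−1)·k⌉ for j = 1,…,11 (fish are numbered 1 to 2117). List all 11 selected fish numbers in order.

j=1: r + 0k = 123.535 → ⌈·⌉ = 124
j=2: r + 1k = 315.989545… → ⌈·⌉ = 316
j=3: r + 2k = 508.444090… → ⌈·⌉ = 509
j=4: r + 3k = 700.898636… → ⌈·⌉ = 701
j=5: r + 4k = 893.353181… → ⌈·⌉ = 894
j=6: r + 5k = 1085.807727… → ⌈·⌉ = 1086
j=7: r + 6k = 1278.262272… → ⌈·⌉ = 1279
j=8: r + 7k = 1470.716818… → ⌈·⌉ = 1471
j=9: r + 8k = 1663.171363… → ⌈·⌉ = 1664
j=10: r + 9k = 1855.625909… → ⌈·⌉ = 1856
j=11: r + 10k = 2048.080454… → ⌈·⌉ = 2049

124, 316, 509, 701, 894, 1086, 1279, 1471, 1664, 1856, 2049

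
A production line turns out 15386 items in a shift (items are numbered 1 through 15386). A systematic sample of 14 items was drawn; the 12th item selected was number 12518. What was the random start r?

k = 15386/14 = 1099
r = 12518 − (12−1)×1099 = 12518 − 12089 = 429

429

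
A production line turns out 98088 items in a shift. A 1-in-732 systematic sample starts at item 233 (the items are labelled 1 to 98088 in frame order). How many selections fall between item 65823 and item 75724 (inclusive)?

k = 732
First selection ≥ 65823: 233 + ⌈(65823−233)/732⌉·732 = 233 + 90×732 = 66113
Last selection ≤ 75724: 233 + ⌊(75724−233)/732⌋·732 = 233 + 103×732 = 75629
Count = 103 − 90 + 1 = 14

14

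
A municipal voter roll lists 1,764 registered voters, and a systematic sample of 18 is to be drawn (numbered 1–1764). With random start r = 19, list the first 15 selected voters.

k = N/n = 1764/18 = 98
voter 1: 19
voter 2: 19 + 98 = 117
voter 3: 117 + 98 = 215
voter 4: 215 + 98 = 313
voter 5: 313 + 98 = 411
voter 6: 411 + 98 = 509
voter 7: 509 + 98 = 607
voter 8: 607 + 98 = 705
voter 9: 705 + 98 = 803
voter 10: 803 + 98 = 901
voter 11: 901 + 98 = 999
voter 12: 999 + 98 = 1097
voter 13: 1097 + 98 = 1195
voter 14: 1195 + 98 = 1293
voter 15: 1293 + 98 = 1391

19, 117, 215, 313, 411, 509, 607, 705, 803, 901, 999, 1097, 1195, 1293, 1391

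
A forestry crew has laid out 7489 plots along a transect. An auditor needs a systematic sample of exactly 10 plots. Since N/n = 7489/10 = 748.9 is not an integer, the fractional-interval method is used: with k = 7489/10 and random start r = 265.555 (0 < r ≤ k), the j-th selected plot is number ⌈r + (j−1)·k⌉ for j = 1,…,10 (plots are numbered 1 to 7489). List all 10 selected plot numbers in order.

266, 1015, 1764, 2513, 3262, 4011, 4759, 5508, 6257, 7006

j=1: r + 0k = 265.555 → ⌈·⌉ = 266
j=2: r + 1k = 1014.455 → ⌈·⌉ = 1015
j=3: r + 2k = 1763.355 → ⌈·⌉ = 1764
j=4: r + 3k = 2512.255 → ⌈·⌉ = 2513
j=5: r + 4k = 3261.155 → ⌈·⌉ = 3262
j=6: r + 5k = 4010.055 → ⌈·⌉ = 4011
j=7: r + 6k = 4758.955 → ⌈·⌉ = 4759
j=8: r + 7k = 5507.855 → ⌈·⌉ = 5508
j=9: r + 8k = 6256.755 → ⌈·⌉ = 6257
j=10: r + 9k = 7005.655 → ⌈·⌉ = 7006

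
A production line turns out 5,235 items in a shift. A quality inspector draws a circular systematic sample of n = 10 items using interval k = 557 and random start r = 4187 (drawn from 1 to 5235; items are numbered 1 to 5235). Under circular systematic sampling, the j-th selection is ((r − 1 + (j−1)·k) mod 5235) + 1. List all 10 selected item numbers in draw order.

Selection 1: 4187
Selection 2: 4187 + 557 = 4744
Selection 3: 4744 + 557 = 5301 → 5301 − 5235 = 66
Selection 4: 66 + 557 = 623
Selection 5: 623 + 557 = 1180
Selection 6: 1180 + 557 = 1737
Selection 7: 1737 + 557 = 2294
Selection 8: 2294 + 557 = 2851
Selection 9: 2851 + 557 = 3408
Selection 10: 3408 + 557 = 3965

4187, 4744, 66, 623, 1180, 1737, 2294, 2851, 3408, 3965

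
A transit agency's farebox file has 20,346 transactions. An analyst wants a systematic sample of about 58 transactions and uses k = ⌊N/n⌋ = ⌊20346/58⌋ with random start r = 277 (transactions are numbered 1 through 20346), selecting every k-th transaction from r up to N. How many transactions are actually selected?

58

k = ⌊20346/58⌋ = 350
Achieved size = ⌊(20346 − 277)/350⌋ + 1 = ⌊20069/350⌋ + 1 = 57 + 1 = 58
(last selection: 277 + 57×350 = 20227 ≤ 20346; next would be 20577 > 20346)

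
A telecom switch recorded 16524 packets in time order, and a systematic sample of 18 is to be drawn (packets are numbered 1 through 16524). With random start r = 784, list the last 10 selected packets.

8128, 9046, 9964, 10882, 11800, 12718, 13636, 14554, 15472, 16390

k = N/n = 16524/18 = 918
9th selection = 784 + 8×918 = 8128
10th: 8128 + 918 = 9046
11th: 9046 + 918 = 9964
12th: 9964 + 918 = 10882
13th: 10882 + 918 = 11800
14th: 11800 + 918 = 12718
15th: 12718 + 918 = 13636
16th: 13636 + 918 = 14554
17th: 14554 + 918 = 15472
18th: 15472 + 918 = 16390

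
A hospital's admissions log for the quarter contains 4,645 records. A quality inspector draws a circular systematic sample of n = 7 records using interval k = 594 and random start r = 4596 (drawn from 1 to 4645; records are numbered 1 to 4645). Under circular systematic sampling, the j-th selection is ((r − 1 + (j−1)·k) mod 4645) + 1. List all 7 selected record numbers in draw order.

Selection 1: 4596
Selection 2: 4596 + 594 = 5190 → 5190 − 4645 = 545
Selection 3: 545 + 594 = 1139
Selection 4: 1139 + 594 = 1733
Selection 5: 1733 + 594 = 2327
Selection 6: 2327 + 594 = 2921
Selection 7: 2921 + 594 = 3515

4596, 545, 1139, 1733, 2327, 2921, 3515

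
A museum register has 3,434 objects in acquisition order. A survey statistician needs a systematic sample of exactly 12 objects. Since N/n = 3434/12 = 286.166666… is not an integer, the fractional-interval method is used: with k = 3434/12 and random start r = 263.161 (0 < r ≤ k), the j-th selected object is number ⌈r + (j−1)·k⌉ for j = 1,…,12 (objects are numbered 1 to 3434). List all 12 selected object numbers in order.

j=1: r + 0k = 263.161 → ⌈·⌉ = 264
j=2: r + 1k = 549.327666… → ⌈·⌉ = 550
j=3: r + 2k = 835.494333… → ⌈·⌉ = 836
j=4: r + 3k = 1121.661 → ⌈·⌉ = 1122
j=5: r + 4k = 1407.827666… → ⌈·⌉ = 1408
j=6: r + 5k = 1693.994333… → ⌈·⌉ = 1694
j=7: r + 6k = 1980.161 → ⌈·⌉ = 1981
j=8: r + 7k = 2266.327666… → ⌈·⌉ = 2267
j=9: r + 8k = 2552.494333… → ⌈·⌉ = 2553
j=10: r + 9k = 2838.661 → ⌈·⌉ = 2839
j=11: r + 10k = 3124.827666… → ⌈·⌉ = 3125
j=12: r + 11k = 3410.994333… → ⌈·⌉ = 3411

264, 550, 836, 1122, 1408, 1694, 1981, 2267, 2553, 2839, 3125, 3411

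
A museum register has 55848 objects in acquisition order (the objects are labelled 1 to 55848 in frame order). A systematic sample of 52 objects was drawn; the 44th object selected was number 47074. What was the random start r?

892

k = 55848/52 = 1074
r = 47074 − (44−1)×1074 = 47074 − 46182 = 892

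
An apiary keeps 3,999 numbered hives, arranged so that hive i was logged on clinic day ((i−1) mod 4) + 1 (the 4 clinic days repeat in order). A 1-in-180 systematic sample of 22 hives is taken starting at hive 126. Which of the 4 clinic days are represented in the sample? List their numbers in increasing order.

2

Consecutive selections differ by k = 180, so their clinic day numbers differ by 180 mod 4 = 0.
gcd(180, 4) = 4, so the sample visits 4/4 = 1 distinct residues mod 4.
Start 126 is clinic day 2; the clinic days hit are 2.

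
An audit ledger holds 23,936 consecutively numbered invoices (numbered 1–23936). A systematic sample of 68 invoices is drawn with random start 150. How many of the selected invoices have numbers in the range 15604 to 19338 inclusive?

11

k = 23936/68 = 352
First selection ≥ 15604: 150 + ⌈(15604−150)/352⌉·352 = 150 + 44×352 = 15638
Last selection ≤ 19338: 150 + ⌊(19338−150)/352⌋·352 = 150 + 54×352 = 19158
Count = 54 − 44 + 1 = 11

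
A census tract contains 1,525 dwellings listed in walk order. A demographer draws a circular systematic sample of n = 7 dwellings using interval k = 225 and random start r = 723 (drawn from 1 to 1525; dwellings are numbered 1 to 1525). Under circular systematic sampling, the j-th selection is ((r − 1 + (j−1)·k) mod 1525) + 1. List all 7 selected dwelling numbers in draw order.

Selection 1: 723
Selection 2: 723 + 225 = 948
Selection 3: 948 + 225 = 1173
Selection 4: 1173 + 225 = 1398
Selection 5: 1398 + 225 = 1623 → 1623 − 1525 = 98
Selection 6: 98 + 225 = 323
Selection 7: 323 + 225 = 548

723, 948, 1173, 1398, 98, 323, 548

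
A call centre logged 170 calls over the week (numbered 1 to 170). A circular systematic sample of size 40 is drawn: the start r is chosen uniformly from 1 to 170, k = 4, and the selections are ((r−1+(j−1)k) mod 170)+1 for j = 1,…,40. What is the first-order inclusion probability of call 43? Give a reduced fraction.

For each position j, as r ranges over 1…170 the j-th selection hits every call exactly once, so call 43 is selected for exactly 40 of the 170 starts.
Inclusion probability = 40/170 = 4/17.

4/17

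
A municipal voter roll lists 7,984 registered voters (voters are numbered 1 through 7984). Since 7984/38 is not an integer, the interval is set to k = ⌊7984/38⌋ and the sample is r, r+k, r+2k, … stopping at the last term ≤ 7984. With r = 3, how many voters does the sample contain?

k = ⌊7984/38⌋ = 210
Achieved size = ⌊(7984 − 3)/210⌋ + 1 = ⌊7981/210⌋ + 1 = 38 + 1 = 39
(last selection: 3 + 38×210 = 7983 ≤ 7984; next would be 8193 > 7984)

39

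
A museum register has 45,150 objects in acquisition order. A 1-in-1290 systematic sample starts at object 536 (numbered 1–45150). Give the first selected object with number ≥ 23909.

25046

k = 1290
Steps past start: ⌈(23909 − 536)/1290⌉ = ⌈23373/1290⌉ = 19
Selected object: 536 + 19×1290 = 25046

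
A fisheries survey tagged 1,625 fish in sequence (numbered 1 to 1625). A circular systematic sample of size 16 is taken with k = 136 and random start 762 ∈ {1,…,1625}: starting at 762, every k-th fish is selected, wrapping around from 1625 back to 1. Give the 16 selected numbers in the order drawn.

Selection 1: 762
Selection 2: 762 + 136 = 898
Selection 3: 898 + 136 = 1034
Selection 4: 1034 + 136 = 1170
Selection 5: 1170 + 136 = 1306
Selection 6: 1306 + 136 = 1442
Selection 7: 1442 + 136 = 1578
Selection 8: 1578 + 136 = 1714 → 1714 − 1625 = 89
Selection 9: 89 + 136 = 225
Selection 10: 225 + 136 = 361
Selection 11: 361 + 136 = 497
Selection 12: 497 + 136 = 633
Selection 13: 633 + 136 = 769
Selection 14: 769 + 136 = 905
Selection 15: 905 + 136 = 1041
Selection 16: 1041 + 136 = 1177

762, 898, 1034, 1170, 1306, 1442, 1578, 89, 225, 361, 497, 633, 769, 905, 1041, 1177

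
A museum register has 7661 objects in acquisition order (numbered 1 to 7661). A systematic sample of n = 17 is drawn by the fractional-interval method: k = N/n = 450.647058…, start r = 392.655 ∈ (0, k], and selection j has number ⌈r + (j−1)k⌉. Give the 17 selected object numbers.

j=1: r + 0k = 392.655 → ⌈·⌉ = 393
j=2: r + 1k = 843.302058… → ⌈·⌉ = 844
j=3: r + 2k = 1293.949117… → ⌈·⌉ = 1294
j=4: r + 3k = 1744.596176… → ⌈·⌉ = 1745
j=5: r + 4k = 2195.243235… → ⌈·⌉ = 2196
j=6: r + 5k = 2645.890294… → ⌈·⌉ = 2646
j=7: r + 6k = 3096.537352… → ⌈·⌉ = 3097
j=8: r + 7k = 3547.184411… → ⌈·⌉ = 3548
j=9: r + 8k = 3997.831470… → ⌈·⌉ = 3998
j=10: r + 9k = 4448.478529… → ⌈·⌉ = 4449
j=11: r + 10k = 4899.125588… → ⌈·⌉ = 4900
j=12: r + 11k = 5349.772647… → ⌈·⌉ = 5350
j=13: r + 12k = 5800.419705… → ⌈·⌉ = 5801
j=14: r + 13k = 6251.066764… → ⌈·⌉ = 6252
j=15: r + 14k = 6701.713823… → ⌈·⌉ = 6702
j=16: r + 15k = 7152.360882… → ⌈·⌉ = 7153
j=17: r + 16k = 7603.007941… → ⌈·⌉ = 7604

393, 844, 1294, 1745, 2196, 2646, 3097, 3548, 3998, 4449, 4900, 5350, 5801, 6252, 6702, 7153, 7604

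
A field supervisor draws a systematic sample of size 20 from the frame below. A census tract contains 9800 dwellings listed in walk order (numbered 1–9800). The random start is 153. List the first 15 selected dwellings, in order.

k = N/n = 9800/20 = 490
dwelling 1: 153
dwelling 2: 153 + 490 = 643
dwelling 3: 643 + 490 = 1133
dwelling 4: 1133 + 490 = 1623
dwelling 5: 1623 + 490 = 2113
dwelling 6: 2113 + 490 = 2603
dwelling 7: 2603 + 490 = 3093
dwelling 8: 3093 + 490 = 3583
dwelling 9: 3583 + 490 = 4073
dwelling 10: 4073 + 490 = 4563
dwelling 11: 4563 + 490 = 5053
dwelling 12: 5053 + 490 = 5543
dwelling 13: 5543 + 490 = 6033
dwelling 14: 6033 + 490 = 6523
dwelling 15: 6523 + 490 = 7013

153, 643, 1133, 1623, 2113, 2603, 3093, 3583, 4073, 4563, 5053, 5543, 6033, 6523, 7013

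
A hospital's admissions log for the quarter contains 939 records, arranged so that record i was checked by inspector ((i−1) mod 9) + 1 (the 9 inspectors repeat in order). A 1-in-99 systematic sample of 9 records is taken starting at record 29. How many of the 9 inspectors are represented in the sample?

Consecutive selections differ by k = 99, so their inspector numbers differ by 99 mod 9 = 0.
gcd(99, 9) = 9, so the sample visits 9/9 = 1 distinct residues mod 9.
Start 29 is inspector 2; the inspectors hit are 2.

1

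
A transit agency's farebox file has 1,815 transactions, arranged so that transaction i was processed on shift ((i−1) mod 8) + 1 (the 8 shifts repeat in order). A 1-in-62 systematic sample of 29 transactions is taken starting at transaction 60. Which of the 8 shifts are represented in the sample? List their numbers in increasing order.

Consecutive selections differ by k = 62, so their shift numbers differ by 62 mod 8 = 6.
gcd(62, 8) = 2, so the sample visits 8/2 = 4 distinct residues mod 8.
Start 60 is shift 4; the shifts hit are 2, 4, 6, 8.

2, 4, 6, 8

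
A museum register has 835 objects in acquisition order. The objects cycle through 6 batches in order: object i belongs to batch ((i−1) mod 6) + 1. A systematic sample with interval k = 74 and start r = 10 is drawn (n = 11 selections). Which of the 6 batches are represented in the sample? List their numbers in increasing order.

2, 4, 6

Consecutive selections differ by k = 74, so their batch numbers differ by 74 mod 6 = 2.
gcd(74, 6) = 2, so the sample visits 6/2 = 3 distinct residues mod 6.
Start 10 is batch 4; the batches hit are 2, 4, 6.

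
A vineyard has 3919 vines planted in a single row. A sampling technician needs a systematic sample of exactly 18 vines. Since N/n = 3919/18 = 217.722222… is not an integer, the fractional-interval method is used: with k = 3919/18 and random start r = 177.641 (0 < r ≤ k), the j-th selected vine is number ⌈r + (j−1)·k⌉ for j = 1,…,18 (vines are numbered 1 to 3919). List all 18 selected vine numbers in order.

j=1: r + 0k = 177.641 → ⌈·⌉ = 178
j=2: r + 1k = 395.363222… → ⌈·⌉ = 396
j=3: r + 2k = 613.085444… → ⌈·⌉ = 614
j=4: r + 3k = 830.807666… → ⌈·⌉ = 831
j=5: r + 4k = 1048.529888… → ⌈·⌉ = 1049
j=6: r + 5k = 1266.252111… → ⌈·⌉ = 1267
j=7: r + 6k = 1483.974333… → ⌈·⌉ = 1484
j=8: r + 7k = 1701.696555… → ⌈·⌉ = 1702
j=9: r + 8k = 1919.418777… → ⌈·⌉ = 1920
j=10: r + 9k = 2137.141 → ⌈·⌉ = 2138
j=11: r + 10k = 2354.863222… → ⌈·⌉ = 2355
j=12: r + 11k = 2572.585444… → ⌈·⌉ = 2573
j=13: r + 12k = 2790.307666… → ⌈·⌉ = 2791
j=14: r + 13k = 3008.029888… → ⌈·⌉ = 3009
j=15: r + 14k = 3225.752111… → ⌈·⌉ = 3226
j=16: r + 15k = 3443.474333… → ⌈·⌉ = 3444
j=17: r + 16k = 3661.196555… → ⌈·⌉ = 3662
j=18: r + 17k = 3878.918777… → ⌈·⌉ = 3879

178, 396, 614, 831, 1049, 1267, 1484, 1702, 1920, 2138, 2355, 2573, 2791, 3009, 3226, 3444, 3662, 3879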